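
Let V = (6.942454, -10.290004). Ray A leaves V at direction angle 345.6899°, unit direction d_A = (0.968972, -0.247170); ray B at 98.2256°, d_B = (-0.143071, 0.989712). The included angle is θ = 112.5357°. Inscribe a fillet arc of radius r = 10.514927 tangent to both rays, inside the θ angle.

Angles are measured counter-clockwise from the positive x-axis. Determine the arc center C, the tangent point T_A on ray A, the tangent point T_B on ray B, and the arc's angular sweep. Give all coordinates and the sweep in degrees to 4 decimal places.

bisector direction at 41.9578° = (0.743638,0.668582)
center distance |VC| = r/sin(θ/2) = 10.514927/sin(56.2679°) = 12.643564
C = V + |VC|·bis = (16.3447,-1.8367)
T_A = V + ((C−V)·d_A)·d_A = V + 7.0211·d_A = (13.7457,-12.0254)
T_B = V + ((C−V)·d_B)·d_B = V + 7.0211·d_B = (5.9379,-3.3411)
sweep = 180° − θ = 67.4643°

center=(16.3447,-1.8367) T_A=(13.7457,-12.0254) T_B=(5.9379,-3.3411) sweep=67.4643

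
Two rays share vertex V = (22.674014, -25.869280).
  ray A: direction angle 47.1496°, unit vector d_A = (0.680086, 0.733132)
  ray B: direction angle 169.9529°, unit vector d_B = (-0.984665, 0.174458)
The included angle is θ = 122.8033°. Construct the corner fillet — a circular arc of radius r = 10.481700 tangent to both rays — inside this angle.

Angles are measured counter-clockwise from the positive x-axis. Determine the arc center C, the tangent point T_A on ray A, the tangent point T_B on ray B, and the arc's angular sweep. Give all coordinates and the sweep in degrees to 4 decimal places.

center=(18.8758,-14.5514) T_A=(26.5603,-21.6799) T_B=(17.0472,-24.8724) sweep=57.1967

bisector direction at 108.5512° = (-0.318153,0.948039)
center distance |VC| = r/sin(θ/2) = 10.481700/sin(61.4016°) = 11.938199
C = V + |VC|·bis = (18.8758,-14.5514)
T_A = V + ((C−V)·d_A)·d_A = V + 5.7144·d_A = (26.5603,-21.6799)
T_B = V + ((C−V)·d_B)·d_B = V + 5.7144·d_B = (17.0472,-24.8724)
sweep = 180° − θ = 57.1967°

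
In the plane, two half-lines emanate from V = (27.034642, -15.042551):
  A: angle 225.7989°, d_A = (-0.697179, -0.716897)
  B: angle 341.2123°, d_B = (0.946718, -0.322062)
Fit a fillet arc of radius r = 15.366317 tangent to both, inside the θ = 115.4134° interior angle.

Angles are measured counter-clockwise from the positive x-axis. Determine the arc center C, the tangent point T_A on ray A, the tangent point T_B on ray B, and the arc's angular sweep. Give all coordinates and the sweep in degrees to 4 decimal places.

center=(31.2799,-32.7179) T_A=(20.2639,-22.0048) T_B=(36.2289,-18.1703) sweep=64.5866

bisector direction at 283.5056° = (0.233540,-0.972347)
center distance |VC| = r/sin(θ/2) = 15.366317/sin(57.7067°) = 18.178014
C = V + |VC|·bis = (31.2799,-32.7179)
T_A = V + ((C−V)·d_A)·d_A = V + 9.7117·d_A = (20.2639,-22.0048)
T_B = V + ((C−V)·d_B)·d_B = V + 9.7117·d_B = (36.2289,-18.1703)
sweep = 180° − θ = 64.5866°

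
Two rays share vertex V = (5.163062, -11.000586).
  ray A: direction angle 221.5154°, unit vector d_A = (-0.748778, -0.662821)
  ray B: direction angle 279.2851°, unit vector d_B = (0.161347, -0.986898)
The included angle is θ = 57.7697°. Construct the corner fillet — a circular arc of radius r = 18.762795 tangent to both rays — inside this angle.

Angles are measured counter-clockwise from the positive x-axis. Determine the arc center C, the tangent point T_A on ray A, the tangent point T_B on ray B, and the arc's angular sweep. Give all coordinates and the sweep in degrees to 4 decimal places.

bisector direction at 250.4003° = (-0.335447,-0.942059)
center distance |VC| = r/sin(θ/2) = 18.762795/sin(28.8849°) = 38.842275
C = V + |VC|·bis = (-7.8665,-47.5923)
T_A = V + ((C−V)·d_A)·d_A = V + 34.0100·d_A = (-20.3029,-33.5431)
T_B = V + ((C−V)·d_B)·d_B = V + 34.0100·d_B = (10.6505,-44.5650)
sweep = 180° − θ = 122.2303°

center=(-7.8665,-47.5923) T_A=(-20.3029,-33.5431) T_B=(10.6505,-44.5650) sweep=122.2303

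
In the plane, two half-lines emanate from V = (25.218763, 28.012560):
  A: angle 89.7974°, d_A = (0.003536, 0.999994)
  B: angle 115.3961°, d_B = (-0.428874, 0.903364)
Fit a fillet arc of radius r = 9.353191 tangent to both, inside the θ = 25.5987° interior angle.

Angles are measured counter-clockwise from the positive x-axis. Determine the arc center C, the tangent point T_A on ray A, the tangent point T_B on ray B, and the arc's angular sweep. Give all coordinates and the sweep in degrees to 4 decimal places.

center=(16.0112,69.2158) T_A=(25.3643,69.1827) T_B=(7.5619,65.2044) sweep=154.4013

bisector direction at 102.5968° = (-0.218088,0.975929)
center distance |VC| = r/sin(θ/2) = 9.353191/sin(12.7994°) = 42.219461
C = V + |VC|·bis = (16.0112,69.2158)
T_A = V + ((C−V)·d_A)·d_A = V + 41.1704·d_A = (25.3643,69.1827)
T_B = V + ((C−V)·d_B)·d_B = V + 41.1704·d_B = (7.5619,65.2044)
sweep = 180° − θ = 154.4013°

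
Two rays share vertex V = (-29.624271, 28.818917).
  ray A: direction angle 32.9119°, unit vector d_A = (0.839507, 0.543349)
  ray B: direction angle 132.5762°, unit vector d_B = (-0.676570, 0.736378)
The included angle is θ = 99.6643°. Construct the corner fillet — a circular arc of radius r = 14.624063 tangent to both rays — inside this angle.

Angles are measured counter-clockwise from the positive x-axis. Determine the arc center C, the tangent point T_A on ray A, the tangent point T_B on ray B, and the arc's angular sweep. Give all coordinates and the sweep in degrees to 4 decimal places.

center=(-27.2072,47.8031) T_A=(-19.2612,35.5261) T_B=(-37.9760,37.9089) sweep=80.3357

bisector direction at 82.7441° = (0.126302,0.991992)
center distance |VC| = r/sin(θ/2) = 14.624063/sin(49.8321°) = 19.137484
C = V + |VC|·bis = (-27.2072,47.8031)
T_A = V + ((C−V)·d_A)·d_A = V + 12.3442·d_A = (-19.2612,35.5261)
T_B = V + ((C−V)·d_B)·d_B = V + 12.3442·d_B = (-37.9760,37.9089)
sweep = 180° − θ = 80.3357°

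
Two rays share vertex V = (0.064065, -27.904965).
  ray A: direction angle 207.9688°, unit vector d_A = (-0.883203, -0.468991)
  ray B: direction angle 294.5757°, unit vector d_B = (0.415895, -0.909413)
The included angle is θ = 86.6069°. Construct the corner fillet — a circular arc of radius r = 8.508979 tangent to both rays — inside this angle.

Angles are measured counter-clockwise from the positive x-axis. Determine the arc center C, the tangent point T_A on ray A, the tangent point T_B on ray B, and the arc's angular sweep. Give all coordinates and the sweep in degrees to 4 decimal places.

bisector direction at 251.2722° = (-0.321072,-0.947055)
center distance |VC| = r/sin(θ/2) = 8.508979/sin(43.3034°) = 12.406252
C = V + |VC|·bis = (-3.9192,-39.6544)
T_A = V + ((C−V)·d_A)·d_A = V + 9.0284·d_A = (-7.9099,-32.1392)
T_B = V + ((C−V)·d_B)·d_B = V + 9.0284·d_B = (3.8189,-36.1155)
sweep = 180° − θ = 93.3931°

center=(-3.9192,-39.6544) T_A=(-7.9099,-32.1392) T_B=(3.8189,-36.1155) sweep=93.3931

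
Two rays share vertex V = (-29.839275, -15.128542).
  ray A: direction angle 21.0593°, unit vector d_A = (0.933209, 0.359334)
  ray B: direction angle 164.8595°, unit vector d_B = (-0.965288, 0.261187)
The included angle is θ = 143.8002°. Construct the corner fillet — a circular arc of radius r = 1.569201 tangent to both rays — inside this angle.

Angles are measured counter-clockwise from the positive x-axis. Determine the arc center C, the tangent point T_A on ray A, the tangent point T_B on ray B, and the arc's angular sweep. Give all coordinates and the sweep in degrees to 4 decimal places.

center=(-29.9245,-13.4799) T_A=(-29.3606,-14.9442) T_B=(-30.3344,-14.9946) sweep=36.1998

bisector direction at 92.9594° = (-0.051628,0.998666)
center distance |VC| = r/sin(θ/2) = 1.569201/sin(71.9001°) = 1.650893
C = V + |VC|·bis = (-29.9245,-13.4799)
T_A = V + ((C−V)·d_A)·d_A = V + 0.5129·d_A = (-29.3606,-14.9442)
T_B = V + ((C−V)·d_B)·d_B = V + 0.5129·d_B = (-30.3344,-14.9946)
sweep = 180° − θ = 36.1998°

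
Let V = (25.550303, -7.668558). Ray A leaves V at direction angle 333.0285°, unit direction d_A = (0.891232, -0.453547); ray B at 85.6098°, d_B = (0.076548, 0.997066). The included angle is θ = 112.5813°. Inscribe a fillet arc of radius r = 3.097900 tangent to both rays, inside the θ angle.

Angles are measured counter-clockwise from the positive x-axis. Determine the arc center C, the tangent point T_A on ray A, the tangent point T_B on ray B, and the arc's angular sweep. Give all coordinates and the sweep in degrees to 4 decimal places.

center=(28.7973,-5.8450) T_A=(27.3923,-8.6059) T_B=(25.7085,-5.6078) sweep=67.4187

bisector direction at 29.3191° = (0.871906,0.489674)
center distance |VC| = r/sin(θ/2) = 3.097900/sin(56.2906°) = 3.724048
C = V + |VC|·bis = (28.7973,-5.8450)
T_A = V + ((C−V)·d_A)·d_A = V + 2.0668·d_A = (27.3923,-8.6059)
T_B = V + ((C−V)·d_B)·d_B = V + 2.0668·d_B = (25.7085,-5.6078)
sweep = 180° − θ = 67.4187°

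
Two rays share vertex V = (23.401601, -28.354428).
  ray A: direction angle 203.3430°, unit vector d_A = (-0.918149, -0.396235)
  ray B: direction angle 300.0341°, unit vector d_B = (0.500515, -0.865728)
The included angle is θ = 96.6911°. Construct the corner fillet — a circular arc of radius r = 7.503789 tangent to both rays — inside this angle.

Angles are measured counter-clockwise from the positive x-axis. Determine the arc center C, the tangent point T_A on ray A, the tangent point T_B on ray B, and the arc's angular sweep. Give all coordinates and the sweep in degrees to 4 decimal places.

bisector direction at 251.6885° = (-0.314182,-0.949363)
center distance |VC| = r/sin(θ/2) = 7.503789/sin(48.3456°) = 10.042990
C = V + |VC|·bis = (20.2463,-37.8889)
T_A = V + ((C−V)·d_A)·d_A = V + 6.6749·d_A = (17.2730,-30.9993)
T_B = V + ((C−V)·d_B)·d_B = V + 6.6749·d_B = (26.7425,-34.1331)
sweep = 180° − θ = 83.3089°

center=(20.2463,-37.8889) T_A=(17.2730,-30.9993) T_B=(26.7425,-34.1331) sweep=83.3089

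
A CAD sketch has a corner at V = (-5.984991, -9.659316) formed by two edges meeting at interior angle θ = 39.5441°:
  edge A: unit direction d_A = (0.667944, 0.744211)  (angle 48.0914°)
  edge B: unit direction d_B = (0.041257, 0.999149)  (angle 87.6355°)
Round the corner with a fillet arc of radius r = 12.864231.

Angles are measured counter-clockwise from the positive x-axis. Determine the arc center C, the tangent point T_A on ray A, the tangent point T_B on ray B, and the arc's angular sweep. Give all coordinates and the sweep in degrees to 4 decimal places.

center=(8.3447,25.5660) T_A=(17.9184,16.9734) T_B=(-4.5086,26.0968) sweep=140.4559

bisector direction at 67.8635° = (0.376815,0.926288)
center distance |VC| = r/sin(θ/2) = 12.864231/sin(19.7721°) = 38.028476
C = V + |VC|·bis = (8.3447,25.5660)
T_A = V + ((C−V)·d_A)·d_A = V + 35.7865·d_A = (17.9184,16.9734)
T_B = V + ((C−V)·d_B)·d_B = V + 35.7865·d_B = (-4.5086,26.0968)
sweep = 180° − θ = 140.4559°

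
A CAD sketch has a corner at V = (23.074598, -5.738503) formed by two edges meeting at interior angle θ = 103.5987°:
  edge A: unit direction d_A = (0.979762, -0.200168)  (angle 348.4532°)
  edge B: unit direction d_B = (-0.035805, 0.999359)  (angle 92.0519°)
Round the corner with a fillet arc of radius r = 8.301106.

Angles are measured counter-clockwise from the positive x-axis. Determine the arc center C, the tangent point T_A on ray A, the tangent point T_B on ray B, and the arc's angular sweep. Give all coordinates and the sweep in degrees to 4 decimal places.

center=(31.1365,1.0870) T_A=(29.4749,-7.0461) T_B=(22.8407,0.7898) sweep=76.4013

bisector direction at 40.2525° = (0.763204,0.646158)
center distance |VC| = r/sin(θ/2) = 8.301106/sin(51.7993°) = 10.563221
C = V + |VC|·bis = (31.1365,1.0870)
T_A = V + ((C−V)·d_A)·d_A = V + 6.5325·d_A = (29.4749,-7.0461)
T_B = V + ((C−V)·d_B)·d_B = V + 6.5325·d_B = (22.8407,0.7898)
sweep = 180° − θ = 76.4013°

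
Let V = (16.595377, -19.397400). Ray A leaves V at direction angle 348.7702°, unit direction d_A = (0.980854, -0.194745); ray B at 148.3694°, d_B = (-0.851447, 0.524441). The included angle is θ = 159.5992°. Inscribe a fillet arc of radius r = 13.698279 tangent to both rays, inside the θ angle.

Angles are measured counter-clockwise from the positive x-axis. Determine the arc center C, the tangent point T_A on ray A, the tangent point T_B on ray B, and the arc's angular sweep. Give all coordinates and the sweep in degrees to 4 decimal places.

center=(21.6807,-6.4414) T_A=(19.0130,-19.8774) T_B=(14.4967,-18.1048) sweep=20.4008

bisector direction at 68.5698° = (0.365367,0.930863)
center distance |VC| = r/sin(θ/2) = 13.698279/sin(79.7996°) = 13.918266
C = V + |VC|·bis = (21.6807,-6.4414)
T_A = V + ((C−V)·d_A)·d_A = V + 2.4648·d_A = (19.0130,-19.8774)
T_B = V + ((C−V)·d_B)·d_B = V + 2.4648·d_B = (14.4967,-18.1048)
sweep = 180° − θ = 20.4008°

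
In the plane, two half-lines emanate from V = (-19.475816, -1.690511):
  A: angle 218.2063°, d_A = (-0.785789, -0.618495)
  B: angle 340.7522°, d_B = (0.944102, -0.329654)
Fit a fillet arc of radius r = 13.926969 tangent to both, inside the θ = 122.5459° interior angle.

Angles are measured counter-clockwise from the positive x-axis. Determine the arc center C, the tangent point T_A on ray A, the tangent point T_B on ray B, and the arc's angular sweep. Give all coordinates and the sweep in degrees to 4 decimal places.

center=(-16.8603,-17.3554) T_A=(-25.4740,-6.4117) T_B=(-12.2692,-4.2069) sweep=57.4541

bisector direction at 279.4792° = (0.164690,-0.986345)
center distance |VC| = r/sin(θ/2) = 13.926969/sin(61.2730°) = 15.881699
C = V + |VC|·bis = (-16.8603,-17.3554)
T_A = V + ((C−V)·d_A)·d_A = V + 7.6333·d_A = (-25.4740,-6.4117)
T_B = V + ((C−V)·d_B)·d_B = V + 7.6333·d_B = (-12.2692,-4.2069)
sweep = 180° − θ = 57.4541°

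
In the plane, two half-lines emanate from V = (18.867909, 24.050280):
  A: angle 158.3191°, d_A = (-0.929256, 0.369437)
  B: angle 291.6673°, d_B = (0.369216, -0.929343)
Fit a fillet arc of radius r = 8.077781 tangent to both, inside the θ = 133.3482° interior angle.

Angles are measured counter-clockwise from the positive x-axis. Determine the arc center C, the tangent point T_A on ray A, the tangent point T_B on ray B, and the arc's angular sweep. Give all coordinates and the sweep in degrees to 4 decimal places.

bisector direction at 224.9932° = (-0.707191,-0.707023)
center distance |VC| = r/sin(θ/2) = 8.077781/sin(66.6741°) = 8.796763
C = V + |VC|·bis = (12.6469,17.8308)
T_A = V + ((C−V)·d_A)·d_A = V + 3.4832·d_A = (15.6312,25.3371)
T_B = V + ((C−V)·d_B)·d_B = V + 3.4832·d_B = (20.1540,20.8132)
sweep = 180° − θ = 46.6518°

center=(12.6469,17.8308) T_A=(15.6312,25.3371) T_B=(20.1540,20.8132) sweep=46.6518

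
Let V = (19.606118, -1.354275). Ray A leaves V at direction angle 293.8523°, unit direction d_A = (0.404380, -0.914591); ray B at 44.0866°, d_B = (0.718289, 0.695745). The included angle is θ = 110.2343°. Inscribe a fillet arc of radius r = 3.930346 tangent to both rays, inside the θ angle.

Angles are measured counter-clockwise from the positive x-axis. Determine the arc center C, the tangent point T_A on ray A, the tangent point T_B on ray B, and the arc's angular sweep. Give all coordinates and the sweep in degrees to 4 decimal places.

center=(24.3088,-2.2710) T_A=(20.7142,-3.8603) T_B=(21.5743,0.5521) sweep=69.7657

bisector direction at 348.9695° = (0.981525,-0.191332)
center distance |VC| = r/sin(θ/2) = 3.930346/sin(55.1172°) = 4.791217
C = V + |VC|·bis = (24.3088,-2.2710)
T_A = V + ((C−V)·d_A)·d_A = V + 2.7401·d_A = (20.7142,-3.8603)
T_B = V + ((C−V)·d_B)·d_B = V + 2.7401·d_B = (21.5743,0.5521)
sweep = 180° − θ = 69.7657°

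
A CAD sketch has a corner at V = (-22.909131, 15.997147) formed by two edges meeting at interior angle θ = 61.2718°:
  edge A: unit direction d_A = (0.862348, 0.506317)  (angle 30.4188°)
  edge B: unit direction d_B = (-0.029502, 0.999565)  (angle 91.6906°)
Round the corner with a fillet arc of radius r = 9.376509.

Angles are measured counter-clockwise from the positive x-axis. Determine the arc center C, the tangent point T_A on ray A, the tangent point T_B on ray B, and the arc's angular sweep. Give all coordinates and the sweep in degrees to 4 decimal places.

bisector direction at 61.0547° = (0.483974,0.875082)
center distance |VC| = r/sin(θ/2) = 9.376509/sin(30.6359°) = 18.400442
C = V + |VC|·bis = (-14.0038,32.0990)
T_A = V + ((C−V)·d_A)·d_A = V + 15.8322·d_A = (-9.2563,24.0132)
T_B = V + ((C−V)·d_B)·d_B = V + 15.8322·d_B = (-23.3762,31.8224)
sweep = 180° − θ = 118.7282°

center=(-14.0038,32.0990) T_A=(-9.2563,24.0132) T_B=(-23.3762,31.8224) sweep=118.7282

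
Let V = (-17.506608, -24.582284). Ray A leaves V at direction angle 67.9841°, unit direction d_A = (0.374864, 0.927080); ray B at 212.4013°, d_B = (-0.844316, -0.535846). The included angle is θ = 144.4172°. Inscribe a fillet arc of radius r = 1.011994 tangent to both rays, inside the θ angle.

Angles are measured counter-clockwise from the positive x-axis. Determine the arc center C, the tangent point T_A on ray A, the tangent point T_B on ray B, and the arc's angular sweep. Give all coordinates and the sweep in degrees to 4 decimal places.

bisector direction at 140.1927° = (-0.768202,0.640208)
center distance |VC| = r/sin(θ/2) = 1.011994/sin(72.2086°) = 1.062823
C = V + |VC|·bis = (-18.3231,-23.9019)
T_A = V + ((C−V)·d_A)·d_A = V + 0.3247·d_A = (-17.3849,-24.2812)
T_B = V + ((C−V)·d_B)·d_B = V + 0.3247·d_B = (-17.7808,-24.7563)
sweep = 180° − θ = 35.5828°

center=(-18.3231,-23.9019) T_A=(-17.3849,-24.2812) T_B=(-17.7808,-24.7563) sweep=35.5828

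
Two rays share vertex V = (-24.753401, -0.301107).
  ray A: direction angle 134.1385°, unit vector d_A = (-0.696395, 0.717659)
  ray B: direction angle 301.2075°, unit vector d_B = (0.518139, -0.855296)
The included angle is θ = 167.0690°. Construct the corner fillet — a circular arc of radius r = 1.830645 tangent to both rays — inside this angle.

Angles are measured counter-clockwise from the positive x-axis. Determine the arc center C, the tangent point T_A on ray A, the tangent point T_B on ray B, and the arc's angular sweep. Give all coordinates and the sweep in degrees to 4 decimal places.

bisector direction at 217.6730° = (-0.791512,-0.611154)
center distance |VC| = r/sin(θ/2) = 1.830645/sin(83.5345°) = 1.842363
C = V + |VC|·bis = (-26.2117,-1.4271)
T_A = V + ((C−V)·d_A)·d_A = V + 0.2075·d_A = (-24.8979,-0.1522)
T_B = V + ((C−V)·d_B)·d_B = V + 0.2075·d_B = (-24.6459,-0.4785)
sweep = 180° − θ = 12.9310°

center=(-26.2117,-1.4271) T_A=(-24.8979,-0.1522) T_B=(-24.6459,-0.4785) sweep=12.9310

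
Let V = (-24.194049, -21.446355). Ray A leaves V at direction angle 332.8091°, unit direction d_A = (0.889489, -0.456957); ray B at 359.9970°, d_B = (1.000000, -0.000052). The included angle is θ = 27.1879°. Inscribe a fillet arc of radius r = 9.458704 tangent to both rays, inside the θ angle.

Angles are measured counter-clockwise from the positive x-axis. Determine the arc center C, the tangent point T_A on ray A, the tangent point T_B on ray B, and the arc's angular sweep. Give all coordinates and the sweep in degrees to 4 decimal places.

bisector direction at 346.4031° = (0.971974,-0.235090)
center distance |VC| = r/sin(θ/2) = 9.458704/sin(13.5939°) = 40.243043
C = V + |VC|·bis = (14.9211,-30.9071)
T_A = V + ((C−V)·d_A)·d_A = V + 39.1157·d_A = (10.5989,-39.3205)
T_B = V + ((C−V)·d_B)·d_B = V + 39.1157·d_B = (14.9216,-21.4484)
sweep = 180° − θ = 152.8121°

center=(14.9211,-30.9071) T_A=(10.5989,-39.3205) T_B=(14.9216,-21.4484) sweep=152.8121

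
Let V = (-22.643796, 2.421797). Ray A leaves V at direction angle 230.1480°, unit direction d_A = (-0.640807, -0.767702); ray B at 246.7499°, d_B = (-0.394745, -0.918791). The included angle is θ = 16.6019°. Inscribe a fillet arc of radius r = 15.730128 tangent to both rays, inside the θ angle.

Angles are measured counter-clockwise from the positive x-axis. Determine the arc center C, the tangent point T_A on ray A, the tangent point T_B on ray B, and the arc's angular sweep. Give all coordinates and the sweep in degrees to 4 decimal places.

center=(-79.6554,-90.4269) T_A=(-91.7315,-80.3469) T_B=(-65.2027,-96.6363) sweep=163.3981

bisector direction at 238.4489° = (-0.523258,-0.852174)
center distance |VC| = r/sin(θ/2) = 15.730128/sin(8.3010°) = 108.955073
C = V + |VC|·bis = (-79.6554,-90.4269)
T_A = V + ((C−V)·d_A)·d_A = V + 107.8136·d_A = (-91.7315,-80.3469)
T_B = V + ((C−V)·d_B)·d_B = V + 107.8136·d_B = (-65.2027,-96.6363)
sweep = 180° − θ = 163.3981°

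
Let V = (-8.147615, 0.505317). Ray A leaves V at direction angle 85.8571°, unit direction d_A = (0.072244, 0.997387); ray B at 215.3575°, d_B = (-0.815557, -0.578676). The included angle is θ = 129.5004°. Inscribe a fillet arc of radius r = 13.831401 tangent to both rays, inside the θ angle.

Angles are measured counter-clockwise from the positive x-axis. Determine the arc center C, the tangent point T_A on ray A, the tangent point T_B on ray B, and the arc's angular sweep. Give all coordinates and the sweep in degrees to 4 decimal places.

bisector direction at 150.6073° = (-0.871276,0.490793)
center distance |VC| = r/sin(θ/2) = 13.831401/sin(64.7502°) = 15.292498
C = V + |VC|·bis = (-21.4716,8.0108)
T_A = V + ((C−V)·d_A)·d_A = V + 6.5233·d_A = (-7.6763,7.0115)
T_B = V + ((C−V)·d_B)·d_B = V + 6.5233·d_B = (-13.4677,-3.2695)
sweep = 180° − θ = 50.4996°

center=(-21.4716,8.0108) T_A=(-7.6763,7.0115) T_B=(-13.4677,-3.2695) sweep=50.4996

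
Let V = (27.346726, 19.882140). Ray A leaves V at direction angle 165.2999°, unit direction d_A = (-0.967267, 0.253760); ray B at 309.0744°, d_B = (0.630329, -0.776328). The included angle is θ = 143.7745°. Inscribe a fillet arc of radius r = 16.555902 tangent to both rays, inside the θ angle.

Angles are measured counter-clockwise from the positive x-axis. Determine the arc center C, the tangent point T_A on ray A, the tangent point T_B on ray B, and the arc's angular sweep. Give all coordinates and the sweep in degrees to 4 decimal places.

bisector direction at 237.1872° = (-0.541897,-0.840445)
center distance |VC| = r/sin(θ/2) = 16.555902/sin(71.8872°) = 17.419077
C = V + |VC|·bis = (17.9074,5.2424)
T_A = V + ((C−V)·d_A)·d_A = V + 5.4154·d_A = (22.1086,21.2563)
T_B = V + ((C−V)·d_B)·d_B = V + 5.4154·d_B = (30.7602,15.6780)
sweep = 180° − θ = 36.2255°

center=(17.9074,5.2424) T_A=(22.1086,21.2563) T_B=(30.7602,15.6780) sweep=36.2255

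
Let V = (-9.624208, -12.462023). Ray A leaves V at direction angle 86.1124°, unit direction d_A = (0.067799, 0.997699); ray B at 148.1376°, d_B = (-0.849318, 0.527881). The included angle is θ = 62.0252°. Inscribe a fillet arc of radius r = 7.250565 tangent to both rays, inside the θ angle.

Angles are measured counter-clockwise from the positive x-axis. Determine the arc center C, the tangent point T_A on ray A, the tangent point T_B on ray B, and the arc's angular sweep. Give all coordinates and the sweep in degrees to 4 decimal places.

bisector direction at 117.1250° = (-0.455933,0.890014)
center distance |VC| = r/sin(θ/2) = 7.250565/sin(31.0126°) = 14.072576
C = V + |VC|·bis = (-16.0404,0.0628)
T_A = V + ((C−V)·d_A)·d_A = V + 12.0610·d_A = (-8.8065,-0.4288)
T_B = V + ((C−V)·d_B)·d_B = V + 12.0610·d_B = (-19.8678,-6.0953)
sweep = 180° − θ = 117.9748°

center=(-16.0404,0.0628) T_A=(-8.8065,-0.4288) T_B=(-19.8678,-6.0953) sweep=117.9748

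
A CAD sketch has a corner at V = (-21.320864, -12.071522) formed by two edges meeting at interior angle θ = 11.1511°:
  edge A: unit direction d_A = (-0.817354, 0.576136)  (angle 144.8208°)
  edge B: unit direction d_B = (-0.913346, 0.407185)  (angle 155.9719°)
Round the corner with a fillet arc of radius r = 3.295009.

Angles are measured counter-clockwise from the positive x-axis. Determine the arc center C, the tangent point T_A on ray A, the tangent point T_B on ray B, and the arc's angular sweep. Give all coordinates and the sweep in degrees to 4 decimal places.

center=(-50.8077,4.6818) T_A=(-48.9094,7.3750) T_B=(-52.1494,1.6723) sweep=168.8489

bisector direction at 150.3963° = (-0.869463,0.493997)
center distance |VC| = r/sin(θ/2) = 3.295009/sin(5.5755°) = 33.913856
C = V + |VC|·bis = (-50.8077,4.6818)
T_A = V + ((C−V)·d_A)·d_A = V + 33.7534·d_A = (-48.9094,7.3750)
T_B = V + ((C−V)·d_B)·d_B = V + 33.7534·d_B = (-52.1494,1.6723)
sweep = 180° − θ = 168.8489°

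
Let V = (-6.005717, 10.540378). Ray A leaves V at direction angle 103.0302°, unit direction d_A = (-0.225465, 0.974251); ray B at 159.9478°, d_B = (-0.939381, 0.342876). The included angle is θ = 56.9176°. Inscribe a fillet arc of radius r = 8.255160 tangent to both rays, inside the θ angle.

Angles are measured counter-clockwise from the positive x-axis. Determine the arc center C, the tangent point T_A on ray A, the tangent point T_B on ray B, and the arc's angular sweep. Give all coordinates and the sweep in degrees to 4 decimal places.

center=(-17.4822,23.5172) T_A=(-9.4396,25.3784) T_B=(-20.3127,15.7625) sweep=123.0824

bisector direction at 131.4890° = (-0.662476,0.749083)
center distance |VC| = r/sin(θ/2) = 8.255160/sin(28.4588°) = 17.323604
C = V + |VC|·bis = (-17.4822,23.5172)
T_A = V + ((C−V)·d_A)·d_A = V + 15.2302·d_A = (-9.4396,25.3784)
T_B = V + ((C−V)·d_B)·d_B = V + 15.2302·d_B = (-20.3127,15.7625)
sweep = 180° − θ = 123.0824°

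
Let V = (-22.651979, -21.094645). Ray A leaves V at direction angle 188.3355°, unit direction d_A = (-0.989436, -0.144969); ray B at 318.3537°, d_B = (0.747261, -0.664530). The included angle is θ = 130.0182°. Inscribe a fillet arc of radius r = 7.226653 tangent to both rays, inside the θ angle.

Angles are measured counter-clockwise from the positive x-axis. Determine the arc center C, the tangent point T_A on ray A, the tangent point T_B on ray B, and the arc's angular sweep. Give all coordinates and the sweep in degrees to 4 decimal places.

center=(-24.9372,-28.7333) T_A=(-25.9848,-21.5830) T_B=(-20.1349,-23.3331) sweep=49.9818

bisector direction at 253.3446° = (-0.286615,-0.958046)
center distance |VC| = r/sin(θ/2) = 7.226653/sin(65.0091°) = 7.973139
C = V + |VC|·bis = (-24.9372,-28.7333)
T_A = V + ((C−V)·d_A)·d_A = V + 3.3684·d_A = (-25.9848,-21.5830)
T_B = V + ((C−V)·d_B)·d_B = V + 3.3684·d_B = (-20.1349,-23.3331)
sweep = 180° − θ = 49.9818°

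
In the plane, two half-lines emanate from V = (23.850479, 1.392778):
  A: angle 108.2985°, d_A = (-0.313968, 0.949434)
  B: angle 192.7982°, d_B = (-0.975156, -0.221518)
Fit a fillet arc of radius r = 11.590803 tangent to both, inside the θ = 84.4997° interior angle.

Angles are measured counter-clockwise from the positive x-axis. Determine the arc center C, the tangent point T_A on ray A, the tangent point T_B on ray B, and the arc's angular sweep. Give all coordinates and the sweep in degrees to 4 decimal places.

center=(8.8394,9.8689) T_A=(19.8441,13.5081) T_B=(11.4070,-1.4339) sweep=95.5003

bisector direction at 150.5484° = (-0.870771,0.491689)
center distance |VC| = r/sin(θ/2) = 11.590803/sin(42.2499°) = 17.238859
C = V + |VC|·bis = (8.8394,9.8689)
T_A = V + ((C−V)·d_A)·d_A = V + 12.7605·d_A = (19.8441,13.5081)
T_B = V + ((C−V)·d_B)·d_B = V + 12.7605·d_B = (11.4070,-1.4339)
sweep = 180° − θ = 95.5003°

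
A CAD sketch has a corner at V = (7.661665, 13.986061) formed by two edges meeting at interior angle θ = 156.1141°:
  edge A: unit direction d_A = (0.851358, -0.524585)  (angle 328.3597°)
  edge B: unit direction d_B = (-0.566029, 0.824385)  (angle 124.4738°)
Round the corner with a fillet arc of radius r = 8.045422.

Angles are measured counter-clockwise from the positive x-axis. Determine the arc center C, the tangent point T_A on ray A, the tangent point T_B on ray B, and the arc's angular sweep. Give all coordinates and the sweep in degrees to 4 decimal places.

center=(13.3310,19.9429) T_A=(9.1105,13.0934) T_B=(6.6984,15.3889) sweep=23.8859

bisector direction at 46.4167° = (0.689408,0.724373)
center distance |VC| = r/sin(θ/2) = 8.045422/sin(78.0571°) = 8.223425
C = V + |VC|·bis = (13.3310,19.9429)
T_A = V + ((C−V)·d_A)·d_A = V + 1.7017·d_A = (9.1105,13.0934)
T_B = V + ((C−V)·d_B)·d_B = V + 1.7017·d_B = (6.6984,15.3889)
sweep = 180° − θ = 23.8859°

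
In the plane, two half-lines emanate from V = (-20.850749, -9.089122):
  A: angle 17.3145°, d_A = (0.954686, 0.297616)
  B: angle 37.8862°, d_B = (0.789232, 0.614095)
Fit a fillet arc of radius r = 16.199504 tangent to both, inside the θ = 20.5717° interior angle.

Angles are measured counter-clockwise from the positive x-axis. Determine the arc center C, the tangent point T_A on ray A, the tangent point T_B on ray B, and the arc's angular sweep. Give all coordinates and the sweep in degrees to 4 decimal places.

bisector direction at 27.6003° = (0.886201,0.463301)
center distance |VC| = r/sin(θ/2) = 16.199504/sin(10.2858°) = 90.723422
C = V + |VC|·bis = (59.5484,32.9432)
T_A = V + ((C−V)·d_A)·d_A = V + 89.2654·d_A = (64.3697,17.4777)
T_B = V + ((C−V)·d_B)·d_B = V + 89.2654·d_B = (49.6004,45.7283)
sweep = 180° − θ = 159.4283°

center=(59.5484,32.9432) T_A=(64.3697,17.4777) T_B=(49.6004,45.7283) sweep=159.4283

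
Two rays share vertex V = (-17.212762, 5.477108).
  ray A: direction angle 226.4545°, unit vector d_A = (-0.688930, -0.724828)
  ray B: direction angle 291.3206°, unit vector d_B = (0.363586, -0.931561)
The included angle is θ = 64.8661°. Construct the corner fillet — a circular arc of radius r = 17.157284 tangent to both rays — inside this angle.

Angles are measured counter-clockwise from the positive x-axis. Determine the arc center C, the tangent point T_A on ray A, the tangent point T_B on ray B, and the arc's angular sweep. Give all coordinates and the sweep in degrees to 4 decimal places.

center=(-23.3786,-25.9142) T_A=(-35.8147,-14.0940) T_B=(-7.3955,-19.6761) sweep=115.1339

bisector direction at 258.8876° = (-0.192735,-0.981251)
center distance |VC| = r/sin(θ/2) = 17.157284/sin(32.4331°) = 31.991133
C = V + |VC|·bis = (-23.3786,-25.9142)
T_A = V + ((C−V)·d_A)·d_A = V + 27.0011·d_A = (-35.8147,-14.0940)
T_B = V + ((C−V)·d_B)·d_B = V + 27.0011·d_B = (-7.3955,-19.6761)
sweep = 180° − θ = 115.1339°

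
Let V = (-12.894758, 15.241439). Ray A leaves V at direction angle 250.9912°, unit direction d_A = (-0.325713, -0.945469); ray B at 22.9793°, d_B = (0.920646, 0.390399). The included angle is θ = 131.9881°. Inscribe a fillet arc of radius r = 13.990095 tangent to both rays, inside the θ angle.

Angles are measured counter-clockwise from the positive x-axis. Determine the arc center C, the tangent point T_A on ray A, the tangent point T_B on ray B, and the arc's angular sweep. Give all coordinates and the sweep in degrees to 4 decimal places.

center=(-1.6969,4.7939) T_A=(-14.9241,9.3507) T_B=(-7.1586,17.6738) sweep=48.0119

bisector direction at 316.9852° = (0.731178,-0.682187)
center distance |VC| = r/sin(θ/2) = 13.990095/sin(65.9941°) = 15.314774
C = V + |VC|·bis = (-1.6969,4.7939)
T_A = V + ((C−V)·d_A)·d_A = V + 6.2305·d_A = (-14.9241,9.3507)
T_B = V + ((C−V)·d_B)·d_B = V + 6.2305·d_B = (-7.1586,17.6738)
sweep = 180° − θ = 48.0119°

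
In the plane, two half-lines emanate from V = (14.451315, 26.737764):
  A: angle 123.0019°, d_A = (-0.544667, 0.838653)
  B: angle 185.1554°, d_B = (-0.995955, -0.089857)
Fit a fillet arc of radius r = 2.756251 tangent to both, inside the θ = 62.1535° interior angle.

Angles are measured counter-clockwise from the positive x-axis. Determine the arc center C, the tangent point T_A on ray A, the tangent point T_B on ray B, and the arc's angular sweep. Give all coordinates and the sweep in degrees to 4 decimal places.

bisector direction at 154.0787° = (-0.899395,0.437137)
center distance |VC| = r/sin(θ/2) = 2.756251/sin(31.0768°) = 5.339649
C = V + |VC|·bis = (9.6489,29.0719)
T_A = V + ((C−V)·d_A)·d_A = V + 4.5733·d_A = (11.9604,30.5732)
T_B = V + ((C−V)·d_B)·d_B = V + 4.5733·d_B = (9.8965,26.3268)
sweep = 180° − θ = 117.8465°

center=(9.6489,29.0719) T_A=(11.9604,30.5732) T_B=(9.8965,26.3268) sweep=117.8465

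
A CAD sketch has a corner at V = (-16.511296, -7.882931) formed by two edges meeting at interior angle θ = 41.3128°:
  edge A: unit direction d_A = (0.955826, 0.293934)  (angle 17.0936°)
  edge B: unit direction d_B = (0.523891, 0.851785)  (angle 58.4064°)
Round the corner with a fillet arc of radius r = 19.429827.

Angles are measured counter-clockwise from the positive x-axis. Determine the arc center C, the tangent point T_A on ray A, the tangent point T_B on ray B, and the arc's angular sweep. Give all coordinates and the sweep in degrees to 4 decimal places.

bisector direction at 37.7500° = (0.790690,0.612217)
center distance |VC| = r/sin(θ/2) = 19.429827/sin(20.6564°) = 55.078997
C = V + |VC|·bis = (27.0391,25.8374)
T_A = V + ((C−V)·d_A)·d_A = V + 51.5381·d_A = (32.7502,7.2659)
T_B = V + ((C−V)·d_B)·d_B = V + 51.5381·d_B = (10.4890,36.0165)
sweep = 180° − θ = 138.6872°

center=(27.0391,25.8374) T_A=(32.7502,7.2659) T_B=(10.4890,36.0165) sweep=138.6872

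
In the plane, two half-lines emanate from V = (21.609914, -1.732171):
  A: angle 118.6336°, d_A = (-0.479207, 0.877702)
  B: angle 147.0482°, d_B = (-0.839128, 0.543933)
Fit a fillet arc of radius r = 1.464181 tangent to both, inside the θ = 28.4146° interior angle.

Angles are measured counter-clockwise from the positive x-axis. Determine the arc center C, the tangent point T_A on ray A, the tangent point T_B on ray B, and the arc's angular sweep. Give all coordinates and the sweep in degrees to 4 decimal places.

center=(17.5534,2.6422) T_A=(18.8385,3.3438) T_B=(16.7570,1.4136) sweep=151.5854

bisector direction at 132.8409° = (-0.679965,0.733245)
center distance |VC| = r/sin(θ/2) = 1.464181/sin(14.2073°) = 5.965757
C = V + |VC|·bis = (17.5534,2.6422)
T_A = V + ((C−V)·d_A)·d_A = V + 5.7833·d_A = (18.8385,3.3438)
T_B = V + ((C−V)·d_B)·d_B = V + 5.7833·d_B = (16.7570,1.4136)
sweep = 180° − θ = 151.5854°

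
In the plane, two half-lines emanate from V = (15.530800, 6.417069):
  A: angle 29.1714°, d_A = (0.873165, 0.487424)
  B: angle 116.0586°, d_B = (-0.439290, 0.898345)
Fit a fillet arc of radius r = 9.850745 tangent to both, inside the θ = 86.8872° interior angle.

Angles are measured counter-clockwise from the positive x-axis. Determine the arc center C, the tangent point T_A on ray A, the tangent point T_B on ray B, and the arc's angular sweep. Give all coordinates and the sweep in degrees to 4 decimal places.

bisector direction at 72.6150° = (0.298791,0.954319)
center distance |VC| = r/sin(θ/2) = 9.850745/sin(43.4436°) = 14.325435
C = V + |VC|·bis = (19.8111,20.0881)
T_A = V + ((C−V)·d_A)·d_A = V + 10.4010·d_A = (24.6126,11.4868)
T_B = V + ((C−V)·d_B)·d_B = V + 10.4010·d_B = (10.9617,15.7608)
sweep = 180° − θ = 93.1128°

center=(19.8111,20.0881) T_A=(24.6126,11.4868) T_B=(10.9617,15.7608) sweep=93.1128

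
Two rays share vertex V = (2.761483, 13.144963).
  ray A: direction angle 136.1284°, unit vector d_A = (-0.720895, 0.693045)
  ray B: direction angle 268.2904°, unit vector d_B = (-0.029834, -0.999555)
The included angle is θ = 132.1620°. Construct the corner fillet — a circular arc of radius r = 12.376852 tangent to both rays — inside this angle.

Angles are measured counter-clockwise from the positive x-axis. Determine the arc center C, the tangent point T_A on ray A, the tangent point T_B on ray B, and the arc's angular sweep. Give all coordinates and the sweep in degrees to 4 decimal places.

bisector direction at 202.2094° = (-0.925809,-0.377993)
center distance |VC| = r/sin(θ/2) = 12.376852/sin(66.0810°) = 13.539643
C = V + |VC|·bis = (-9.7736,8.0271)
T_A = V + ((C−V)·d_A)·d_A = V + 5.4896·d_A = (-1.1959,16.9495)
T_B = V + ((C−V)·d_B)·d_B = V + 5.4896·d_B = (2.5977,7.6578)
sweep = 180° − θ = 47.8380°

center=(-9.7736,8.0271) T_A=(-1.1959,16.9495) T_B=(2.5977,7.6578) sweep=47.8380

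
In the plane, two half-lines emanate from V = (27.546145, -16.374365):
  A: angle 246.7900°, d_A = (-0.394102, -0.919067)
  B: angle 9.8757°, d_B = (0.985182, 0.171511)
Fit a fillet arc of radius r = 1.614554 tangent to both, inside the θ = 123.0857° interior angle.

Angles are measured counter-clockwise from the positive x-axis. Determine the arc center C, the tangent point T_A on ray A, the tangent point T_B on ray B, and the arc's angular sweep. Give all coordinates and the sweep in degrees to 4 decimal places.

center=(28.6852,-17.8149) T_A=(27.2013,-17.1786) T_B=(28.4082,-16.2243) sweep=56.9143

bisector direction at 308.3329° = (0.620229,-0.784421)
center distance |VC| = r/sin(θ/2) = 1.614554/sin(61.5429°) = 1.836445
C = V + |VC|·bis = (28.6852,-17.8149)
T_A = V + ((C−V)·d_A)·d_A = V + 0.8751·d_A = (27.2013,-17.1786)
T_B = V + ((C−V)·d_B)·d_B = V + 0.8751·d_B = (28.4082,-16.2243)
sweep = 180° − θ = 56.9143°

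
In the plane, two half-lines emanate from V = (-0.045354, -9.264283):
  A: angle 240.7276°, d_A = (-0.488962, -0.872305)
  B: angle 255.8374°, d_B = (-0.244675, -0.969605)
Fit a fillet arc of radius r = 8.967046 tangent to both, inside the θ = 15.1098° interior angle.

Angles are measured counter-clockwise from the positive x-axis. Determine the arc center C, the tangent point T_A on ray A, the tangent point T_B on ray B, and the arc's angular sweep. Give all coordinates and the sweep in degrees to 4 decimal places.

center=(-25.2825,-72.6261) T_A=(-33.1045,-68.2415) T_B=(-16.5880,-74.8201) sweep=164.8902

bisector direction at 248.2825° = (-0.370031,-0.929020)
center distance |VC| = r/sin(θ/2) = 8.967046/sin(7.5549°) = 68.202849
C = V + |VC|·bis = (-25.2825,-72.6261)
T_A = V + ((C−V)·d_A)·d_A = V + 67.6108·d_A = (-33.1045,-68.2415)
T_B = V + ((C−V)·d_B)·d_B = V + 67.6108·d_B = (-16.5880,-74.8201)
sweep = 180° − θ = 164.8902°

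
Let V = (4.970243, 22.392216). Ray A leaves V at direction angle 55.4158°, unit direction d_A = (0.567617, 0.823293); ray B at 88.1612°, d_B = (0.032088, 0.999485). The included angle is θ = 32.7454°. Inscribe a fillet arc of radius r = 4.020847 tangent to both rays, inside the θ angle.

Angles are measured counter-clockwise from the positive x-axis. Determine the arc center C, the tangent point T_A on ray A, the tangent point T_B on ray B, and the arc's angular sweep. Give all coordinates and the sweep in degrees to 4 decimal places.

bisector direction at 71.7885° = (0.312526,0.949909)
center distance |VC| = r/sin(θ/2) = 4.020847/sin(16.3727°) = 14.264173
C = V + |VC|·bis = (9.4282,35.9419)
T_A = V + ((C−V)·d_A)·d_A = V + 13.6857·d_A = (12.7385,33.6596)
T_B = V + ((C−V)·d_B)·d_B = V + 13.6857·d_B = (5.4094,36.0709)
sweep = 180° − θ = 147.2546°

center=(9.4282,35.9419) T_A=(12.7385,33.6596) T_B=(5.4094,36.0709) sweep=147.2546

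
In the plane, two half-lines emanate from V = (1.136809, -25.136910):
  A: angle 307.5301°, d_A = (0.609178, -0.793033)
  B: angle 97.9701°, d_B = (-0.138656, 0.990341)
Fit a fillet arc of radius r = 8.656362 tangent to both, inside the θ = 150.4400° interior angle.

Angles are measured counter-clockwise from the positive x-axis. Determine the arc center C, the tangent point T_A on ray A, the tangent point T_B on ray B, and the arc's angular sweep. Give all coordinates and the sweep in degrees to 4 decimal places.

bisector direction at 22.7501° = (0.922200,0.386713)
center distance |VC| = r/sin(θ/2) = 8.656362/sin(75.2200°) = 8.952581
C = V + |VC|·bis = (9.3929,-21.6748)
T_A = V + ((C−V)·d_A)·d_A = V + 2.2839·d_A = (2.5281,-26.9481)
T_B = V + ((C−V)·d_B)·d_B = V + 2.2839·d_B = (0.8201,-22.8751)
sweep = 180° − θ = 29.5600°

center=(9.3929,-21.6748) T_A=(2.5281,-26.9481) T_B=(0.8201,-22.8751) sweep=29.5600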